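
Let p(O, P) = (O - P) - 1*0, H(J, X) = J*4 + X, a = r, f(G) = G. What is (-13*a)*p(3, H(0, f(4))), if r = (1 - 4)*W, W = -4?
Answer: 156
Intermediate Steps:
r = 12 (r = (1 - 4)*(-4) = -3*(-4) = 12)
a = 12
H(J, X) = X + 4*J (H(J, X) = 4*J + X = X + 4*J)
p(O, P) = O - P (p(O, P) = (O - P) + 0 = O - P)
(-13*a)*p(3, H(0, f(4))) = (-13*12)*(3 - (4 + 4*0)) = -156*(3 - (4 + 0)) = -156*(3 - 1*4) = -156*(3 - 4) = -156*(-1) = 156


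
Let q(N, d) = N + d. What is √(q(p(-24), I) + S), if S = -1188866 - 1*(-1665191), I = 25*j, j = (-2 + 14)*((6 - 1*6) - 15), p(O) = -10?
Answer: √471815 ≈ 686.89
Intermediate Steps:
j = -180 (j = 12*((6 - 6) - 15) = 12*(0 - 15) = 12*(-15) = -180)
I = -4500 (I = 25*(-180) = -4500)
S = 476325 (S = -1188866 + 1665191 = 476325)
√(q(p(-24), I) + S) = √((-10 - 4500) + 476325) = √(-4510 + 476325) = √471815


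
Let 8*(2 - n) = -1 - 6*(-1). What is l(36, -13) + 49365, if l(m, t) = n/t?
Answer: 5133949/104 ≈ 49365.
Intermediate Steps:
n = 11/8 (n = 2 - (-1 - 6*(-1))/8 = 2 - (-1 + 6)/8 = 2 - ⅛*5 = 2 - 5/8 = 11/8 ≈ 1.3750)
l(m, t) = 11/(8*t)
l(36, -13) + 49365 = (11/8)/(-13) + 49365 = (11/8)*(-1/13) + 49365 = -11/104 + 49365 = 5133949/104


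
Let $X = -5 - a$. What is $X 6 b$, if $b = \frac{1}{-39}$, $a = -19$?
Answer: $- \frac{28}{13} \approx -2.1538$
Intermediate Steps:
$b = - \frac{1}{39} \approx -0.025641$
$X = 14$ ($X = -5 - -19 = -5 + 19 = 14$)
$X 6 b = 14 \cdot 6 \left(- \frac{1}{39}\right) = 84 \left(- \frac{1}{39}\right) = - \frac{28}{13}$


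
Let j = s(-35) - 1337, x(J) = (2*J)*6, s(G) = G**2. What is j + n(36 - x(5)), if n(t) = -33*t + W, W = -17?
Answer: 663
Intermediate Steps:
x(J) = 12*J
n(t) = -17 - 33*t (n(t) = -33*t - 17 = -17 - 33*t)
j = -112 (j = (-35)**2 - 1337 = 1225 - 1337 = -112)
j + n(36 - x(5)) = -112 + (-17 - 33*(36 - 12*5)) = -112 + (-17 - 33*(36 - 1*60)) = -112 + (-17 - 33*(36 - 60)) = -112 + (-17 - 33*(-24)) = -112 + (-17 + 792) = -112 + 775 = 663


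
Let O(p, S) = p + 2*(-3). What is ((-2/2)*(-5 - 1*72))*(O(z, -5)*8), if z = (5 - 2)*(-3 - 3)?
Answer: -14784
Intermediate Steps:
z = -18 (z = 3*(-6) = -18)
O(p, S) = -6 + p (O(p, S) = p - 6 = -6 + p)
((-2/2)*(-5 - 1*72))*(O(z, -5)*8) = ((-2/2)*(-5 - 1*72))*((-6 - 18)*8) = ((-2*1/2)*(-5 - 72))*(-24*8) = -1*(-77)*(-192) = 77*(-192) = -14784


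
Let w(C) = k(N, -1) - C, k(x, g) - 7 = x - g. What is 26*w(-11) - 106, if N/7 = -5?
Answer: -522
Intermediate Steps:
N = -35 (N = 7*(-5) = -35)
k(x, g) = 7 + x - g (k(x, g) = 7 + (x - g) = 7 + x - g)
w(C) = -27 - C (w(C) = (7 - 35 - 1*(-1)) - C = (7 - 35 + 1) - C = -27 - C)
26*w(-11) - 106 = 26*(-27 - 1*(-11)) - 106 = 26*(-27 + 11) - 106 = 26*(-16) - 106 = -416 - 106 = -522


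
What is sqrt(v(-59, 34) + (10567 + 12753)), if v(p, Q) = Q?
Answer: sqrt(23354) ≈ 152.82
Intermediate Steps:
sqrt(v(-59, 34) + (10567 + 12753)) = sqrt(34 + (10567 + 12753)) = sqrt(34 + 23320) = sqrt(23354)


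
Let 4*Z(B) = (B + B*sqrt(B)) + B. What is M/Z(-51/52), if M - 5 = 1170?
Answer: -25417600/13209 + 488800*I*sqrt(663)/13209 ≈ -1924.3 + 952.84*I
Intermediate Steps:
M = 1175 (M = 5 + 1170 = 1175)
Z(B) = B/2 + B**(3/2)/4 (Z(B) = ((B + B*sqrt(B)) + B)/4 = ((B + B**(3/2)) + B)/4 = (B**(3/2) + 2*B)/4 = B/2 + B**(3/2)/4)
M/Z(-51/52) = 1175/((-51/52)/2 + (-51/52)**(3/2)/4) = 1175/((-51*1/52)/2 + (-51*1/52)**(3/2)/4) = 1175/((1/2)*(-51/52) + (-51/52)**(3/2)/4) = 1175/(-51/104 + (-51*I*sqrt(663)/1352)/4) = 1175/(-51/104 - 51*I*sqrt(663)/5408)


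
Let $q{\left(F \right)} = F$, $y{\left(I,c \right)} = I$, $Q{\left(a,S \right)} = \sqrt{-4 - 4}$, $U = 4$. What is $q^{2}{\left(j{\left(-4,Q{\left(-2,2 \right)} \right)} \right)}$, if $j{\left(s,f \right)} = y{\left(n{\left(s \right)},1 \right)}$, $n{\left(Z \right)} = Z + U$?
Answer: $0$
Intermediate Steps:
$Q{\left(a,S \right)} = 2 i \sqrt{2}$ ($Q{\left(a,S \right)} = \sqrt{-8} = 2 i \sqrt{2}$)
$n{\left(Z \right)} = 4 + Z$ ($n{\left(Z \right)} = Z + 4 = 4 + Z$)
$j{\left(s,f \right)} = 4 + s$
$q^{2}{\left(j{\left(-4,Q{\left(-2,2 \right)} \right)} \right)} = \left(4 - 4\right)^{2} = 0^{2} = 0$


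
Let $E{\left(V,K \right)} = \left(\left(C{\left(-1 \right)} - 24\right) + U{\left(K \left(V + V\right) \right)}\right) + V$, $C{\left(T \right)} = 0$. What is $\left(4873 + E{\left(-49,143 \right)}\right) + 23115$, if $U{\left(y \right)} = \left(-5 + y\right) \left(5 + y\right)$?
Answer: $196420086$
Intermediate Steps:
$E{\left(V,K \right)} = -49 + V + 4 K^{2} V^{2}$ ($E{\left(V,K \right)} = \left(\left(0 - 24\right) + \left(-25 + \left(K \left(V + V\right)\right)^{2}\right)\right) + V = \left(-24 + \left(-25 + \left(K 2 V\right)^{2}\right)\right) + V = \left(-24 + \left(-25 + \left(2 K V\right)^{2}\right)\right) + V = \left(-24 + \left(-25 + 4 K^{2} V^{2}\right)\right) + V = \left(-49 + 4 K^{2} V^{2}\right) + V = -49 + V + 4 K^{2} V^{2}$)
$\left(4873 + E{\left(-49,143 \right)}\right) + 23115 = \left(4873 - \left(98 - 4 \cdot 143^{2} \left(-49\right)^{2}\right)\right) + 23115 = \left(4873 - \left(98 - 196392196\right)\right) + 23115 = \left(4873 - -196392098\right) + 23115 = \left(4873 + 196392098\right) + 23115 = 196396971 + 23115 = 196420086$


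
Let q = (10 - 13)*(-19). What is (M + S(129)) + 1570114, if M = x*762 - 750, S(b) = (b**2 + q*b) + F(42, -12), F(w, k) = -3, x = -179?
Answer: 1456957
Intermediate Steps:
q = 57 (q = -3*(-19) = 57)
S(b) = -3 + b**2 + 57*b (S(b) = (b**2 + 57*b) - 3 = -3 + b**2 + 57*b)
M = -137148 (M = -179*762 - 750 = -136398 - 750 = -137148)
(M + S(129)) + 1570114 = (-137148 + (-3 + 129**2 + 57*129)) + 1570114 = (-137148 + (-3 + 16641 + 7353)) + 1570114 = (-137148 + 23991) + 1570114 = -113157 + 1570114 = 1456957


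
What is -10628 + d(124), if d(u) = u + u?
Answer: -10380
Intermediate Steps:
d(u) = 2*u
-10628 + d(124) = -10628 + 2*124 = -10628 + 248 = -10380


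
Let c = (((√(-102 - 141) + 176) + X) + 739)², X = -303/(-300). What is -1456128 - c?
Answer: -22949593201/10000 - 824409*I*√3/50 ≈ -2.295e+6 - 28558.0*I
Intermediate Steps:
X = 101/100 (X = -303*(-1/300) = 101/100 ≈ 1.0100)
c = (91601/100 + 9*I*√3)² (c = (((√(-102 - 141) + 176) + 101/100) + 739)² = (((√(-243) + 176) + 101/100) + 739)² = (((9*I*√3 + 176) + 101/100) + 739)² = (((176 + 9*I*√3) + 101/100) + 739)² = ((17701/100 + 9*I*√3) + 739)² = (91601/100 + 9*I*√3)² ≈ 8.3883e+5 + 28558.0*I)
-1456128 - c = -1456128 - (8388313201/10000 + 824409*I*√3/50) = -1456128 + (-8388313201/10000 - 824409*I*√3/50) = -22949593201/10000 - 824409*I*√3/50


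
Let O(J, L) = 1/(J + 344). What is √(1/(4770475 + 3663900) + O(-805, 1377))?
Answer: I*√52469023607230/155529875 ≈ 0.046573*I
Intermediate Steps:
O(J, L) = 1/(344 + J)
√(1/(4770475 + 3663900) + O(-805, 1377)) = √(1/(4770475 + 3663900) + 1/(344 - 805)) = √(1/8434375 + 1/(-461)) = √(1/8434375 - 1/461) = √(-8433914/3888246875) = I*√52469023607230/155529875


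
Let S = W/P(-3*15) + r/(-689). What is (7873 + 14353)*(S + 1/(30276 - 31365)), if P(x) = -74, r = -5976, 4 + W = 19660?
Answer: -158546710870738/27761877 ≈ -5.7110e+6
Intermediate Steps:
W = 19656 (W = -4 + 19660 = 19656)
S = -6550380/25493 (S = 19656/(-74) - 5976/(-689) = 19656*(-1/74) - 5976*(-1/689) = -9828/37 + 5976/689 = -6550380/25493 ≈ -256.95)
(7873 + 14353)*(S + 1/(30276 - 31365)) = (7873 + 14353)*(-6550380/25493 + 1/(30276 - 31365)) = 22226*(-6550380/25493 + 1/(-1089)) = 22226*(-6550380/25493 - 1/1089) = 22226*(-7133389313/27761877) = -158546710870738/27761877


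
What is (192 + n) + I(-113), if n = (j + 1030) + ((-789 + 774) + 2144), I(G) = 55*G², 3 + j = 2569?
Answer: 708212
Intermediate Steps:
j = 2566 (j = -3 + 2569 = 2566)
n = 5725 (n = (2566 + 1030) + ((-789 + 774) + 2144) = 3596 + (-15 + 2144) = 3596 + 2129 = 5725)
(192 + n) + I(-113) = (192 + 5725) + 55*(-113)² = 5917 + 55*12769 = 5917 + 702295 = 708212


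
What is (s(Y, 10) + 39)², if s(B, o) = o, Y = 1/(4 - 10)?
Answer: 2401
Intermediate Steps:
Y = -⅙ (Y = 1/(-6) = -⅙ ≈ -0.16667)
(s(Y, 10) + 39)² = (10 + 39)² = 49² = 2401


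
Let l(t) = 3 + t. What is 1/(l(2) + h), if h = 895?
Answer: 1/900 ≈ 0.0011111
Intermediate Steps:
1/(l(2) + h) = 1/((3 + 2) + 895) = 1/(5 + 895) = 1/900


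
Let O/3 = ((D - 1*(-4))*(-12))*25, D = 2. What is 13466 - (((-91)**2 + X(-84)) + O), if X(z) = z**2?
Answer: 3529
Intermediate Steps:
O = -5400 (O = 3*(((2 - 1*(-4))*(-12))*25) = 3*(((2 + 4)*(-12))*25) = 3*((6*(-12))*25) = 3*(-72*25) = 3*(-1800) = -5400)
13466 - (((-91)**2 + X(-84)) + O) = 13466 - (((-91)**2 + (-84)**2) - 5400) = 13466 - ((8281 + 7056) - 5400) = 13466 - (15337 - 5400) = 13466 - 1*9937 = 13466 - 9937 = 3529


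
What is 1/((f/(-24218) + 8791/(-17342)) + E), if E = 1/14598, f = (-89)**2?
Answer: -1532748235122/1278192302651 ≈ -1.1992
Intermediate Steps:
f = 7921
E = 1/14598 ≈ 6.8503e-5
1/((f/(-24218) + 8791/(-17342)) + E) = 1/((7921/(-24218) + 8791/(-17342)) + 1/14598) = 1/((7921*(-1/24218) + 8791*(-1/17342)) + 1/14598) = 1/((-7921/24218 - 8791/17342) + 1/14598) = 1/(-87566605/104997139 + 1/14598) = 1/(-1278192302651/1532748235122) = -1532748235122/1278192302651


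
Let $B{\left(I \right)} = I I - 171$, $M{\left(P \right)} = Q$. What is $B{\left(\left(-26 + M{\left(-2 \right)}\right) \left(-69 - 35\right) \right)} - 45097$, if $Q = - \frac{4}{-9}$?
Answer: $\frac{568499692}{81} \approx 7.0185 \cdot 10^{6}$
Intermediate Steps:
$Q = \frac{4}{9}$ ($Q = \left(-4\right) \left(- \frac{1}{9}\right) = \frac{4}{9} \approx 0.44444$)
$M{\left(P \right)} = \frac{4}{9}$
$B{\left(I \right)} = -171 + I^{2}$ ($B{\left(I \right)} = I^{2} - 171 = -171 + I^{2}$)
$B{\left(\left(-26 + M{\left(-2 \right)}\right) \left(-69 - 35\right) \right)} - 45097 = \left(-171 + \left(\left(-26 + \frac{4}{9}\right) \left(-69 - 35\right)\right)^{2}\right) - 45097 = \left(-171 + \left(- \frac{230 \left(-69 - 35\right)}{9}\right)^{2}\right) - 45097 = \left(-171 + \left(\left(- \frac{230}{9}\right) \left(-104\right)\right)^{2}\right) - 45097 = \left(-171 + \left(\frac{23920}{9}\right)^{2}\right) - 45097 = \left(-171 + \frac{572166400}{81}\right) - 45097 = \frac{572152549}{81} - 45097 = \frac{568499692}{81}$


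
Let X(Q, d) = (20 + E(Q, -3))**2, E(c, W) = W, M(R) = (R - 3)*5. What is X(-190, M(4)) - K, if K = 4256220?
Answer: -4255931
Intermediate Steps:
M(R) = -15 + 5*R (M(R) = (-3 + R)*5 = -15 + 5*R)
X(Q, d) = 289 (X(Q, d) = (20 - 3)**2 = 17**2 = 289)
X(-190, M(4)) - K = 289 - 1*4256220 = 289 - 4256220 = -4255931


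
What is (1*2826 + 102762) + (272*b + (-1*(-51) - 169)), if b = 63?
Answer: 122606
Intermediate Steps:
(1*2826 + 102762) + (272*b + (-1*(-51) - 169)) = (1*2826 + 102762) + (272*63 + (-1*(-51) - 169)) = (2826 + 102762) + (17136 + (51 - 169)) = 105588 + (17136 - 118) = 105588 + 17018 = 122606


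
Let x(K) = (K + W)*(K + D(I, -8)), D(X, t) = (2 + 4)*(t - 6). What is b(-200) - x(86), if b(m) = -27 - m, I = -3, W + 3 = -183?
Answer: 373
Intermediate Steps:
W = -186 (W = -3 - 183 = -186)
D(X, t) = -36 + 6*t (D(X, t) = 6*(-6 + t) = -36 + 6*t)
x(K) = (-186 + K)*(-84 + K) (x(K) = (K - 186)*(K + (-36 + 6*(-8))) = (-186 + K)*(K + (-36 - 48)) = (-186 + K)*(K - 84) = (-186 + K)*(-84 + K))
b(-200) - x(86) = (-27 - 1*(-200)) - (15624 + 86**2 - 270*86) = (-27 + 200) - (15624 + 7396 - 23220) = 173 - 1*(-200) = 173 + 200 = 373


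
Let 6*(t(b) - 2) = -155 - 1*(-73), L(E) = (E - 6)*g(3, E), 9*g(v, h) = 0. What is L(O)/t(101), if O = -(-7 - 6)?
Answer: 0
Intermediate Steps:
g(v, h) = 0 (g(v, h) = (⅑)*0 = 0)
O = 13 (O = -1*(-13) = 13)
L(E) = 0 (L(E) = (E - 6)*0 = (-6 + E)*0 = 0)
t(b) = -35/3 (t(b) = 2 + (-155 - 1*(-73))/6 = 2 + (-155 + 73)/6 = 2 + (⅙)*(-82) = 2 - 41/3 = -35/3)
L(O)/t(101) = 0/(-35/3) = 0*(-3/35) = 0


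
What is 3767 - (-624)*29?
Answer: 21863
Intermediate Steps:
3767 - (-624)*29 = 3767 - 1*(-18096) = 3767 + 18096 = 21863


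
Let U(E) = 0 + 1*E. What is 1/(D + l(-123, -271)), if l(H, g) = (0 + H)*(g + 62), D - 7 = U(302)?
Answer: 1/26016 ≈ 3.8438e-5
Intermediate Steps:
U(E) = E (U(E) = 0 + E = E)
D = 309 (D = 7 + 302 = 309)
l(H, g) = H*(62 + g)
1/(D + l(-123, -271)) = 1/(309 - 123*(62 - 271)) = 1/(309 - 123*(-209)) = 1/(309 + 25707) = 1/26016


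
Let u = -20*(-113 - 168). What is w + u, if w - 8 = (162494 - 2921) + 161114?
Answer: 326315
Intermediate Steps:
w = 320695 (w = 8 + ((162494 - 2921) + 161114) = 8 + (159573 + 161114) = 8 + 320687 = 320695)
u = 5620 (u = -20*(-281) = 5620)
w + u = 320695 + 5620 = 326315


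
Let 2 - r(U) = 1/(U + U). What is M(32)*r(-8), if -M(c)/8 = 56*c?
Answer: -29568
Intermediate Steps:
M(c) = -448*c
r(U) = 2 - 1/(2*U) (r(U) = 2 - 1/(U + U) = 2 - 1/(2*U))
M(32)*r(-8) = (-448*32)*(2 - 1/2/(-8)) = -14336*(2 - 1/2*(-1/8)) = -14336*(2 + 1/16) = -14336*33/16 = -29568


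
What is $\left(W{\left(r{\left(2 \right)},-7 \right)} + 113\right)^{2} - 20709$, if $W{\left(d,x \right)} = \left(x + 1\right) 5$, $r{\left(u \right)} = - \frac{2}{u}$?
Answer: $-13820$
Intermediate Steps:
$W{\left(d,x \right)} = 5 + 5 x$ ($W{\left(d,x \right)} = \left(1 + x\right) 5 = 5 + 5 x$)
$\left(W{\left(r{\left(2 \right)},-7 \right)} + 113\right)^{2} - 20709 = \left(\left(5 + 5 \left(-7\right)\right) + 113\right)^{2} - 20709 = \left(\left(5 - 35\right) + 113\right)^{2} - 20709 = \left(-30 + 113\right)^{2} - 20709 = 83^{2} - 20709 = 6889 - 20709 = -13820$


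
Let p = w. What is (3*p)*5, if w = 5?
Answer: 75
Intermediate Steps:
p = 5
(3*p)*5 = (3*5)*5 = 15*5 = 75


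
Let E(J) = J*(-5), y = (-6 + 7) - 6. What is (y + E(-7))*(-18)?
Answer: -540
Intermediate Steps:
y = -5 (y = 1 - 6 = -5)
E(J) = -5*J
(y + E(-7))*(-18) = (-5 - 5*(-7))*(-18) = (-5 + 35)*(-18) = 30*(-18) = -540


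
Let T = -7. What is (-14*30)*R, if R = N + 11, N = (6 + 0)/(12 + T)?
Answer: -5124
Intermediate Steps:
N = 6/5 (N = (6 + 0)/(12 - 7) = 6/5 ≈ 1.2000)
R = 61/5 (R = 6/5 + 11 = 61/5 ≈ 12.200)
(-14*30)*R = -14*30*(61/5) = -420*61/5 = -5124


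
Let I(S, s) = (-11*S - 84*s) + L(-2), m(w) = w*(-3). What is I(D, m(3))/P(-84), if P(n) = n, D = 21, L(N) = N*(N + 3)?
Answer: -523/84 ≈ -6.2262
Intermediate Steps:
L(N) = N*(3 + N)
m(w) = -3*w
I(S, s) = -2 - 84*s - 11*S (I(S, s) = (-11*S - 84*s) - 2*(3 - 2) = (-84*s - 11*S) - 2*1 = (-84*s - 11*S) - 2 = -2 - 84*s - 11*S)
I(D, m(3))/P(-84) = (-2 - (-252)*3 - 11*21)/(-84) = (-2 - 84*(-9) - 231)*(-1/84) = (-2 + 756 - 231)*(-1/84) = 523*(-1/84) = -523/84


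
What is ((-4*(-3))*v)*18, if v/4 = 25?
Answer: 21600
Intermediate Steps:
v = 100 (v = 4*25 = 100)
((-4*(-3))*v)*18 = (-4*(-3)*100)*18 = (12*100)*18 = 1200*18 = 21600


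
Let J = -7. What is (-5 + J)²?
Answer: 144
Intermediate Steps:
(-5 + J)² = (-5 - 7)² = (-12)² = 144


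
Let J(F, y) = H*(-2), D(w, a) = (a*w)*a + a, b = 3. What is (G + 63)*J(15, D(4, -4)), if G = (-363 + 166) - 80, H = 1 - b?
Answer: -856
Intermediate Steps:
H = -2 (H = 1 - 1*3 = 1 - 3 = -2)
D(w, a) = a + w*a² (D(w, a) = w*a² + a = a + w*a²)
J(F, y) = 4 (J(F, y) = -2*(-2) = 4)
G = -277 (G = -197 - 80 = -277)
(G + 63)*J(15, D(4, -4)) = (-277 + 63)*4 = -214*4 = -856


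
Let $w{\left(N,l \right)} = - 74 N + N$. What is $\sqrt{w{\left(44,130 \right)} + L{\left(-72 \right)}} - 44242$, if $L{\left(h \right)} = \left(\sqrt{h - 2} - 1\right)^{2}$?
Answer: $-44242 + \sqrt{-3212 + \left(-1 + i \sqrt{74}\right)^{2}} \approx -44242.0 - 57.315 i$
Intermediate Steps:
$w{\left(N,l \right)} = - 73 N$
$L{\left(h \right)} = \left(-1 + \sqrt{-2 + h}\right)^{2}$ ($L{\left(h \right)} = \left(\sqrt{-2 + h} - 1\right)^{2} = \left(-1 + \sqrt{-2 + h}\right)^{2}$)
$\sqrt{w{\left(44,130 \right)} + L{\left(-72 \right)}} - 44242 = \sqrt{\left(-73\right) 44 + \left(-1 + \sqrt{-2 - 72}\right)^{2}} - 44242 = \sqrt{-3212 + \left(-1 + \sqrt{-74}\right)^{2}} - 44242 = \sqrt{-3212 + \left(-1 + i \sqrt{74}\right)^{2}} - 44242 = -44242 + \sqrt{-3212 + \left(-1 + i \sqrt{74}\right)^{2}}$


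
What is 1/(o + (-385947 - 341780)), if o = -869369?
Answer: -1/1597096 ≈ -6.2614e-7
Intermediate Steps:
1/(o + (-385947 - 341780)) = 1/(-869369 + (-385947 - 341780)) = 1/(-869369 - 727727) = 1/(-1597096) = -1/1597096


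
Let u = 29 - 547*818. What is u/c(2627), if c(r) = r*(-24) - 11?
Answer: 447417/63059 ≈ 7.0952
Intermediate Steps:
u = -447417 (u = 29 - 447446 = -447417)
c(r) = -11 - 24*r (c(r) = -24*r - 11 = -11 - 24*r)
u/c(2627) = -447417/(-11 - 24*2627) = -447417/(-11 - 63048) = -447417/(-63059) = -447417*(-1/63059) = 447417/63059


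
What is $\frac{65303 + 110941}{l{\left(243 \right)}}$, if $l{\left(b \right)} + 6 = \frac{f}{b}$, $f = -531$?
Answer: $- \frac{4758588}{221} \approx -21532.0$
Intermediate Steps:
$l{\left(b \right)} = -6 - \frac{531}{b}$
$\frac{65303 + 110941}{l{\left(243 \right)}} = \frac{65303 + 110941}{-6 - \frac{531}{243}} = \frac{176244}{-6 - \frac{59}{27}} = \frac{176244}{- \frac{221}{27}} = 176244 \left(- \frac{27}{221}\right) = - \frac{4758588}{221}$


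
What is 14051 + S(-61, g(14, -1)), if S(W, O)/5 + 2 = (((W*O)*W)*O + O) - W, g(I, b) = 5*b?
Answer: 479446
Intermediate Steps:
S(W, O) = -10 - 5*W + 5*O + 5*O**2*W**2 (S(W, O) = -10 + 5*((((W*O)*W)*O + O) - W) = -10 + 5*((((O*W)*W)*O + O) - W) = -10 + 5*(((O*W**2)*O + O) - W) = -10 + 5*((O**2*W**2 + O) - W) = -10 + 5*((O + O**2*W**2) - W) = -10 + 5*(O - W + O**2*W**2) = -10 + (-5*W + 5*O + 5*O**2*W**2) = -10 - 5*W + 5*O + 5*O**2*W**2)
14051 + S(-61, g(14, -1)) = 14051 + (-10 - 5*(-61) + 5*(5*(-1)) + 5*(5*(-1))**2*(-61)**2) = 14051 + (-10 + 305 + 5*(-5) + 5*(-5)**2*3721) = 14051 + (-10 + 305 - 25 + 5*25*3721) = 14051 + (-10 + 305 - 25 + 465125) = 14051 + 465395 = 479446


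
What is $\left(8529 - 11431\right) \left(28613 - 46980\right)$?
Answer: $53301034$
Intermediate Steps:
$\left(8529 - 11431\right) \left(28613 - 46980\right) = \left(-2902\right) \left(-18367\right) = 53301034$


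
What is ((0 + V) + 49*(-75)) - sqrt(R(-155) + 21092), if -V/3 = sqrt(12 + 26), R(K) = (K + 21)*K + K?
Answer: -3675 - sqrt(41707) - 3*sqrt(38) ≈ -3897.7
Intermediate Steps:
R(K) = K + K*(21 + K) (R(K) = (21 + K)*K + K = K*(21 + K) + K = K + K*(21 + K))
V = -3*sqrt(38) (V = -3*sqrt(12 + 26) = -3*sqrt(38) ≈ -18.493)
((0 + V) + 49*(-75)) - sqrt(R(-155) + 21092) = ((0 - 3*sqrt(38)) + 49*(-75)) - sqrt(-155*(22 - 155) + 21092) = (-3*sqrt(38) - 3675) - sqrt(-155*(-133) + 21092) = (-3675 - 3*sqrt(38)) - sqrt(20615 + 21092) = (-3675 - 3*sqrt(38)) - sqrt(41707) = -3675 - sqrt(41707) - 3*sqrt(38)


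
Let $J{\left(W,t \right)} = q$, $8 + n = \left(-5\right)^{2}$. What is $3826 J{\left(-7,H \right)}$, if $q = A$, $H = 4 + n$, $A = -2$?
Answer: $-7652$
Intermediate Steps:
$n = 17$ ($n = -8 + \left(-5\right)^{2} = -8 + 25 = 17$)
$H = 21$ ($H = 4 + 17 = 21$)
$q = -2$
$J{\left(W,t \right)} = -2$
$3826 J{\left(-7,H \right)} = 3826 \left(-2\right) = -7652$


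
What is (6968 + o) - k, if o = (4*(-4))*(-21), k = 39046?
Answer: -31742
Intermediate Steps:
o = 336 (o = -16*(-21) = 336)
(6968 + o) - k = (6968 + 336) - 1*39046 = 7304 - 39046 = -31742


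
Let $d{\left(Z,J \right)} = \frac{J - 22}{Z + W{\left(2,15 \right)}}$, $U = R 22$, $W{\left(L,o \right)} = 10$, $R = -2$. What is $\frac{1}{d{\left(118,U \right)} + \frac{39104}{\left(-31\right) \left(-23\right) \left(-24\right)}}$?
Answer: $- \frac{136896}{383419} \approx -0.35704$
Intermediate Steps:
$U = -44$ ($U = \left(-2\right) 22 = -44$)
$d{\left(Z,J \right)} = \frac{-22 + J}{10 + Z}$ ($d{\left(Z,J \right)} = \frac{J - 22}{Z + 10} = \frac{-22 + J}{10 + Z}$)
$\frac{1}{d{\left(118,U \right)} + \frac{39104}{\left(-31\right) \left(-23\right) \left(-24\right)}} = \frac{1}{\frac{-22 - 44}{10 + 118} + \frac{39104}{\left(-31\right) \left(-23\right) \left(-24\right)}} = \frac{1}{\frac{1}{128} \left(-66\right) + \frac{39104}{713 \left(-24\right)}} = \frac{1}{\frac{1}{128} \left(-66\right) + \frac{39104}{-17112}} = \frac{1}{- \frac{33}{64} + 39104 \left(- \frac{1}{17112}\right)} = \frac{1}{- \frac{33}{64} - \frac{4888}{2139}} = \frac{1}{- \frac{383419}{136896}} = - \frac{136896}{383419}$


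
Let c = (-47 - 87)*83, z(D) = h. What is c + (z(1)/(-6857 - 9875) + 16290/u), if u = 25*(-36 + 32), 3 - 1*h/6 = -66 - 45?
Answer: -472049077/41830 ≈ -11285.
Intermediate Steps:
h = 684 (h = 18 - 6*(-66 - 45) = 18 - 6*(-111) = 18 + 666 = 684)
z(D) = 684
u = -100 (u = 25*(-4) = -100)
c = -11122 (c = -134*83 = -11122)
c + (z(1)/(-6857 - 9875) + 16290/u) = -11122 + (684/(-6857 - 9875) + 16290/(-100)) = -11122 + (684/(-16732) + 16290*(-1/100)) = -11122 + (684*(-1/16732) - 1629/10) = -11122 + (-171/4183 - 1629/10) = -11122 - 6815817/41830 = -472049077/41830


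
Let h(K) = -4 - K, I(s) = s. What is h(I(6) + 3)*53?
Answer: -689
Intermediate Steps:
h(I(6) + 3)*53 = (-4 - (6 + 3))*53 = (-4 - 1*9)*53 = (-4 - 9)*53 = -13*53 = -689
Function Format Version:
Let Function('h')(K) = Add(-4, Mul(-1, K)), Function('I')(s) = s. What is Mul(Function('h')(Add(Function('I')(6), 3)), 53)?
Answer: -689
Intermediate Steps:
Mul(Function('h')(Add(Function('I')(6), 3)), 53) = Mul(Add(-4, Mul(-1, Add(6, 3))), 53) = Mul(Add(-4, Mul(-1, 9)), 53) = Mul(Add(-4, -9), 53) = Mul(-13, 53) = -689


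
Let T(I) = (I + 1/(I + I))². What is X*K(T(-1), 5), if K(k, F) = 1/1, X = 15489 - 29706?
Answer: -14217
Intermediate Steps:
T(I) = (I + 1/(2*I))²
X = -14217
K(k, F) = 1
X*K(T(-1), 5) = -14217*1 = -14217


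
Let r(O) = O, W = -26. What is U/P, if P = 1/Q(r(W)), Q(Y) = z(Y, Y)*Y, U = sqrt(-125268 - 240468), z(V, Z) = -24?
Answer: 8736*I*sqrt(1866) ≈ 3.7737e+5*I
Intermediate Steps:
U = 14*I*sqrt(1866) (U = sqrt(-365736) = 14*I*sqrt(1866) ≈ 604.76*I)
Q(Y) = -24*Y
P = 1/624 (P = 1/(-24*(-26)) = 1/624 ≈ 0.0016026)
U/P = (14*I*sqrt(1866))/(1/624) = (14*I*sqrt(1866))*624 = 8736*I*sqrt(1866)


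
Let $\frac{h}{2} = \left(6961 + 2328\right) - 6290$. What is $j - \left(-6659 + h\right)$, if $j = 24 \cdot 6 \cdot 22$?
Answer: $3829$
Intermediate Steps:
$j = 3168$ ($j = 144 \cdot 22 = 3168$)
$h = 5998$ ($h = 2 \left(\left(6961 + 2328\right) - 6290\right) = 2 \left(9289 - 6290\right) = 2 \cdot 2999 = 5998$)
$j - \left(-6659 + h\right) = 3168 - \left(-6659 + 5998\right) = 3168 - -661 = 3168 + 661 = 3829$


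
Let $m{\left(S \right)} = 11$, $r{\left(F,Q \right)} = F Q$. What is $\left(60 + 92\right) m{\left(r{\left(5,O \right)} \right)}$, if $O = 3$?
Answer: $1672$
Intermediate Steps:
$\left(60 + 92\right) m{\left(r{\left(5,O \right)} \right)} = \left(60 + 92\right) 11 = 152 \cdot 11 = 1672$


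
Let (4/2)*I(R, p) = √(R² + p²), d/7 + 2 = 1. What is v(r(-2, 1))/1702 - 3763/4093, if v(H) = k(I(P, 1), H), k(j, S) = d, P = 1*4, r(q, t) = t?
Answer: -6433277/6966286 ≈ -0.92349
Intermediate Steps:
P = 4
d = -7 (d = -14 + 7*1 = -14 + 7 = -7)
I(R, p) = √(R² + p²)/2
k(j, S) = -7
v(H) = -7
v(r(-2, 1))/1702 - 3763/4093 = -7/1702 - 3763/4093 = -6433277/6966286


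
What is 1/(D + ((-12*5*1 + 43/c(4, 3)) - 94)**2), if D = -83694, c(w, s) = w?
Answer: -16/1010775 ≈ -1.5829e-5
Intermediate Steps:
1/(D + ((-12*5*1 + 43/c(4, 3)) - 94)**2) = 1/(-83694 + ((-12*5*1 + 43/4) - 94)**2) = 1/(-83694 + ((-60*1 + 43*(1/4)) - 94)**2) = 1/(-83694 + ((-60 + 43/4) - 94)**2) = 1/(-83694 + (-197/4 - 94)**2) = 1/(-83694 + (-573/4)**2) = 1/(-83694 + 328329/16) = 1/(-1010775/16) = -16/1010775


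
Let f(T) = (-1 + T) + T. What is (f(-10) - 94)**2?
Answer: 13225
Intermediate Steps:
f(T) = -1 + 2*T
(f(-10) - 94)**2 = ((-1 + 2*(-10)) - 94)**2 = ((-1 - 20) - 94)**2 = (-21 - 94)**2 = (-115)**2 = 13225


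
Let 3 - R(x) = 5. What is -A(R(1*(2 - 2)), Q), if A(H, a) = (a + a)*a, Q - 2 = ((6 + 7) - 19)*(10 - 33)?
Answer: -39200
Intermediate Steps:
R(x) = -2 (R(x) = 3 - 1*5 = 3 - 5 = -2)
Q = 140 (Q = 2 + ((6 + 7) - 19)*(10 - 33) = 2 + (13 - 19)*(-23) = 2 - 6*(-23) = 2 + 138 = 140)
A(H, a) = 2*a² (A(H, a) = (2*a)*a = 2*a²)
-A(R(1*(2 - 2)), Q) = -2*140² = -2*19600 = -1*39200 = -39200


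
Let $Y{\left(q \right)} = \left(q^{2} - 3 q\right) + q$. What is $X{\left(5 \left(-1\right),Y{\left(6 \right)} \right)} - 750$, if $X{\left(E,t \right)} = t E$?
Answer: $-870$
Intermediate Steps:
$Y{\left(q \right)} = q^{2} - 2 q$
$X{\left(E,t \right)} = E t$
$X{\left(5 \left(-1\right),Y{\left(6 \right)} \right)} - 750 = 5 \left(-1\right) 6 \left(-2 + 6\right) - 750 = - 5 \cdot 6 \cdot 4 - 750 = \left(-5\right) 24 - 750 = -120 - 750 = -870$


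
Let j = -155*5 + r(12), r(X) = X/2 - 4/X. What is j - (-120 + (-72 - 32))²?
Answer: -152836/3 ≈ -50945.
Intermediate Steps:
r(X) = X/2 - 4/X (r(X) = X*(½) - 4/X = X/2 - 4/X)
j = -2308/3 (j = -155*5 + ((½)*12 - 4/12) = -775 + (6 - 4*1/12) = -775 + (6 - ⅓) = -775 + 17/3 = -2308/3 ≈ -769.33)
j - (-120 + (-72 - 32))² = -2308/3 - (-120 + (-72 - 32))² = -2308/3 - (-120 - 104)² = -2308/3 - 1*(-224)² = -2308/3 - 1*50176 = -2308/3 - 50176 = -152836/3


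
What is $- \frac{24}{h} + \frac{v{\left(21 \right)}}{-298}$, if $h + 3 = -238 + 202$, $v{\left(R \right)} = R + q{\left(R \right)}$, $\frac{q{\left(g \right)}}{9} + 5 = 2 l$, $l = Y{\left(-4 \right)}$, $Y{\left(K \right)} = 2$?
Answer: $\frac{1114}{1937} \approx 0.57512$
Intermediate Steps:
$l = 2$
$q{\left(g \right)} = -9$ ($q{\left(g \right)} = -45 + 9 \cdot 2 \cdot 2 = -45 + 9 \cdot 4 = -45 + 36 = -9$)
$v{\left(R \right)} = -9 + R$ ($v{\left(R \right)} = R - 9 = -9 + R$)
$h = -39$ ($h = -3 + \left(-238 + 202\right) = -3 - 36 = -39$)
$- \frac{24}{h} + \frac{v{\left(21 \right)}}{-298} = - \frac{24}{-39} + \frac{-9 + 21}{-298} = \left(-24\right) \left(- \frac{1}{39}\right) + 12 \left(- \frac{1}{298}\right) = \frac{8}{13} - \frac{6}{149} = \frac{1114}{1937}$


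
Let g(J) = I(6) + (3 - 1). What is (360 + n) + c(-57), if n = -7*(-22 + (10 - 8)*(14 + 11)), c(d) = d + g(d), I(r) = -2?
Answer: 107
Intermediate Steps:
g(J) = 0 (g(J) = -2 + (3 - 1) = -2 + 2 = 0)
c(d) = d (c(d) = d + 0 = d)
n = -196 (n = -7*(-22 + 2*25) = -7*(-22 + 50) = -7*28 = -196)
(360 + n) + c(-57) = (360 - 196) - 57 = 164 - 57 = 107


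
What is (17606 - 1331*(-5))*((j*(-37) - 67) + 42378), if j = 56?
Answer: 976238379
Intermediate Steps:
(17606 - 1331*(-5))*((j*(-37) - 67) + 42378) = (17606 - 1331*(-5))*((56*(-37) - 67) + 42378) = (17606 + 6655)*((-2072 - 67) + 42378) = 24261*(-2139 + 42378) = 24261*40239 = 976238379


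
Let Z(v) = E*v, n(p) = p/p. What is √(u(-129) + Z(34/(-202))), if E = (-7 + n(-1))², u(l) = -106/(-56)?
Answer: I*√8330581/1414 ≈ 2.0412*I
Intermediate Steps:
n(p) = 1
u(l) = 53/28 (u(l) = -106*(-1/56) = 53/28)
E = 36 (E = (-7 + 1)² = (-6)² = 36)
Z(v) = 36*v
√(u(-129) + Z(34/(-202))) = √(53/28 + 36*(34/(-202))) = √(53/28 + 36*(34*(-1/202))) = √(53/28 + 36*(-17/101)) = √(53/28 - 612/101) = √(-11783/2828) = I*√8330581/1414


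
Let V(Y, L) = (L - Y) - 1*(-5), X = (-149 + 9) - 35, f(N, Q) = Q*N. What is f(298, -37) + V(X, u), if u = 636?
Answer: -10210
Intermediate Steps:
f(N, Q) = N*Q
X = -175 (X = -140 - 35 = -175)
V(Y, L) = 5 + L - Y (V(Y, L) = (L - Y) + 5 = 5 + L - Y)
f(298, -37) + V(X, u) = 298*(-37) + (5 + 636 - 1*(-175)) = -11026 + (5 + 636 + 175) = -11026 + 816 = -10210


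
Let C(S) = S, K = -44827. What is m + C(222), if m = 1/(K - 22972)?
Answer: 15051377/67799 ≈ 222.00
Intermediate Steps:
m = -1/67799 (m = 1/(-44827 - 22972) = 1/(-67799) = -1/67799 ≈ -1.4749e-5)
m + C(222) = -1/67799 + 222 = 15051377/67799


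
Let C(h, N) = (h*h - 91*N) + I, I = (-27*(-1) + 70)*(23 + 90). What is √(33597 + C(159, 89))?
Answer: 42*√35 ≈ 248.48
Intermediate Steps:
I = 10961 (I = (27 + 70)*113 = 97*113 = 10961)
C(h, N) = 10961 + h² - 91*N (C(h, N) = (h*h - 91*N) + 10961 = (h² - 91*N) + 10961 = 10961 + h² - 91*N)
√(33597 + C(159, 89)) = √(33597 + (10961 + 159² - 91*89)) = √(33597 + (10961 + 25281 - 8099)) = √(33597 + 28143) = √61740 = 42*√35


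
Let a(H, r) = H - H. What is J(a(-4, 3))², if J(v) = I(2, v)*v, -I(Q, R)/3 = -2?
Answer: 0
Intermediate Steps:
I(Q, R) = 6 (I(Q, R) = -3*(-2) = 6)
a(H, r) = 0
J(v) = 6*v
J(a(-4, 3))² = (6*0)² = 0² = 0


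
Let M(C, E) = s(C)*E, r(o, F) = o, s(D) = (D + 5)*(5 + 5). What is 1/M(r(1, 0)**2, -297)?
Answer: -1/17820 ≈ -5.6117e-5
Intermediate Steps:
s(D) = 50 + 10*D (s(D) = (5 + D)*10 = 50 + 10*D)
M(C, E) = E*(50 + 10*C) (M(C, E) = (50 + 10*C)*E = E*(50 + 10*C))
1/M(r(1, 0)**2, -297) = 1/(10*(-297)*(5 + 1**2)) = 1/(10*(-297)*(5 + 1)) = 1/(10*(-297)*6) = 1/(-17820) = -1/17820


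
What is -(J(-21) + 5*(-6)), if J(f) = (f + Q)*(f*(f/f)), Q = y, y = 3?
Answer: -348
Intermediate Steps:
Q = 3
J(f) = f*(3 + f) (J(f) = (f + 3)*(f*(f/f)) = (3 + f)*(f*1) = (3 + f)*f = f*(3 + f))
-(J(-21) + 5*(-6)) = -(-21*(3 - 21) + 5*(-6)) = -(-21*(-18) - 30) = -(378 - 30) = -1*348 = -348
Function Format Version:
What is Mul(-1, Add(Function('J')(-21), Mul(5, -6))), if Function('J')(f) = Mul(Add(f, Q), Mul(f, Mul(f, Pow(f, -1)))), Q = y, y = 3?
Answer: -348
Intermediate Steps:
Q = 3
Function('J')(f) = Mul(f, Add(3, f)) (Function('J')(f) = Mul(Add(f, 3), Mul(f, Mul(f, Pow(f, -1)))) = Mul(Add(3, f), Mul(f, 1)) = Mul(Add(3, f), f) = Mul(f, Add(3, f)))
Mul(-1, Add(Function('J')(-21), Mul(5, -6))) = Mul(-1, Add(Mul(-21, Add(3, -21)), Mul(5, -6))) = Mul(-1, Add(Mul(-21, -18), -30)) = Mul(-1, Add(378, -30)) = Mul(-1, 348) = -348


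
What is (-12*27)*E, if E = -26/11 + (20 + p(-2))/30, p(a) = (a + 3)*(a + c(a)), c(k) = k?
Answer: 32616/55 ≈ 593.02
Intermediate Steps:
p(a) = 2*a*(3 + a) (p(a) = (a + 3)*(a + a) = (3 + a)*(2*a) = 2*a*(3 + a))
E = -302/165 (E = -26/11 + (20 + 2*(-2)*(3 - 2))/30 = -26*1/11 + (20 + 2*(-2)*1)*(1/30) = -26/11 + (20 - 4)*(1/30) = -26/11 + 16*(1/30) = -26/11 + 8/15 = -302/165 ≈ -1.8303)
(-12*27)*E = -12*27*(-302/165) = -324*(-302/165) = 32616/55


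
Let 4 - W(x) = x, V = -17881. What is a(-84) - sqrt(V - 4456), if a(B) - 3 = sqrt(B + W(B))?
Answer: 5 - I*sqrt(22337) ≈ 5.0 - 149.46*I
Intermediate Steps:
W(x) = 4 - x
a(B) = 5 (a(B) = 3 + sqrt(B + (4 - B)) = 3 + sqrt(4) = 3 + 2 = 5)
a(-84) - sqrt(V - 4456) = 5 - sqrt(-17881 - 4456) = 5 - sqrt(-22337) = 5 - I*sqrt(22337)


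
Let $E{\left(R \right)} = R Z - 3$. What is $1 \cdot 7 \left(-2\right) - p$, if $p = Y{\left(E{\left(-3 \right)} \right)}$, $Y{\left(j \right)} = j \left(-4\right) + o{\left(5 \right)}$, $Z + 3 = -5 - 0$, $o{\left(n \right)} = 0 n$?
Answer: $70$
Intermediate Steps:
$o{\left(n \right)} = 0$
$Z = -8$ ($Z = -3 - 5 = -8$)
$E{\left(R \right)} = -3 - 8 R$ ($E{\left(R \right)} = R \left(-8\right) - 3 = - 8 R - 3 = -3 - 8 R$)
$Y{\left(j \right)} = - 4 j$ ($Y{\left(j \right)} = j \left(-4\right) + 0 = - 4 j + 0 = - 4 j$)
$p = -84$ ($p = - 4 \left(-3 - -24\right) = - 4 \left(-3 + 24\right) = \left(-4\right) 21 = -84$)
$1 \cdot 7 \left(-2\right) - p = 1 \cdot 7 \left(-2\right) - -84 = 7 \left(-2\right) + 84 = -14 + 84 = 70$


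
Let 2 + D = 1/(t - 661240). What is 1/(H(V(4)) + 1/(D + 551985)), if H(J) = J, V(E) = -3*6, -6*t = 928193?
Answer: -2702306190233/48641506528561 ≈ -0.055556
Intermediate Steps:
t = -928193/6 (t = -⅙*928193 = -928193/6 ≈ -1.5470e+5)
V(E) = -18
D = -9791272/4895633 (D = -2 + 1/(-928193/6 - 661240) = -2 + 1/(-4895633/6) = -2 - 6/4895633 = -9791272/4895633 ≈ -2.0000)
1/(H(V(4)) + 1/(D + 551985)) = 1/(-18 + 1/(-9791272/4895633 + 551985)) = 1/(-18 + 1/(2702306190233/4895633)) = 1/(-18 + 4895633/2702306190233) = 1/(-48641506528561/2702306190233) = -2702306190233/48641506528561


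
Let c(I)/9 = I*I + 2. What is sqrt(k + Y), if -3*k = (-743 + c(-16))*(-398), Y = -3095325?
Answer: I*sqrt(25972599)/3 ≈ 1698.8*I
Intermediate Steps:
c(I) = 18 + 9*I**2 (c(I) = 9*(I*I + 2) = 9*(I**2 + 2) = 9*(2 + I**2) = 18 + 9*I**2)
k = 628442/3 (k = -(-743 + (18 + 9*(-16)**2))*(-398)/3 = -(-743 + (18 + 9*256))*(-398)/3 = -(-743 + (18 + 2304))*(-398)/3 = -(-743 + 2322)*(-398)/3 = -1579*(-398)/3 = -1/3*(-628442) = 628442/3 ≈ 2.0948e+5)
sqrt(k + Y) = sqrt(628442/3 - 3095325) = sqrt(-8657533/3) = I*sqrt(25972599)/3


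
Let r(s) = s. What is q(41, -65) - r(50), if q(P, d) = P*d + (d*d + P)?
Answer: 1551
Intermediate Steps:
q(P, d) = P + d² + P*d (q(P, d) = P*d + (d² + P) = P*d + (P + d²) = P + d² + P*d)
q(41, -65) - r(50) = (41 + (-65)² + 41*(-65)) - 1*50 = (41 + 4225 - 2665) - 50 = 1601 - 50 = 1551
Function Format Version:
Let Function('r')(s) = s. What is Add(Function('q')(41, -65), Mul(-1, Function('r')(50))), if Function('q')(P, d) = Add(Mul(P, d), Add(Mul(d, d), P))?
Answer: 1551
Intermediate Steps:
Function('q')(P, d) = Add(P, Pow(d, 2), Mul(P, d)) (Function('q')(P, d) = Add(Mul(P, d), Add(Pow(d, 2), P)) = Add(Mul(P, d), Add(P, Pow(d, 2))) = Add(P, Pow(d, 2), Mul(P, d)))
Add(Function('q')(41, -65), Mul(-1, Function('r')(50))) = Add(Add(41, Pow(-65, 2), Mul(41, -65)), Mul(-1, 50)) = Add(Add(41, 4225, -2665), -50) = Add(1601, -50) = 1551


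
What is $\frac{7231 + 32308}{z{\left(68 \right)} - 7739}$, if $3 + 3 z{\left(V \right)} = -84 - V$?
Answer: $- \frac{118617}{23372} \approx -5.0752$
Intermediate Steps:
$z{\left(V \right)} = -29 - \frac{V}{3}$ ($z{\left(V \right)} = -1 + \frac{-84 - V}{3} = -1 - \left(28 + \frac{V}{3}\right) = -29 - \frac{V}{3}$)
$\frac{7231 + 32308}{z{\left(68 \right)} - 7739} = \frac{7231 + 32308}{\left(-29 - \frac{68}{3}\right) - 7739} = \frac{39539}{\left(-29 - \frac{68}{3}\right) - 7739} = \frac{39539}{- \frac{155}{3} - 7739} = \frac{39539}{- \frac{23372}{3}} = 39539 \left(- \frac{3}{23372}\right) = - \frac{118617}{23372}$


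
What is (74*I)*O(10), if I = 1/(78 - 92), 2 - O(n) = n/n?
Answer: -37/7 ≈ -5.2857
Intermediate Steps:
O(n) = 1 (O(n) = 2 - n/n = 2 - 1*1 = 2 - 1 = 1)
I = -1/14 (I = 1/(-14) = -1/14 ≈ -0.071429)
(74*I)*O(10) = (74*(-1/14))*1 = -37/7*1 = -37/7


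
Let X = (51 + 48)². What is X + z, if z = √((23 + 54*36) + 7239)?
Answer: 9801 + √9206 ≈ 9897.0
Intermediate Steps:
z = √9206 (z = √((23 + 1944) + 7239) = √(1967 + 7239) = √9206 ≈ 95.948)
X = 9801 (X = 99² = 9801)
X + z = 9801 + √9206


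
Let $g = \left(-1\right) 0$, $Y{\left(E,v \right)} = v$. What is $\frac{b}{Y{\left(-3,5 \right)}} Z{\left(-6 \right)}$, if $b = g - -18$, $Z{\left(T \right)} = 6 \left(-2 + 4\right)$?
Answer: $\frac{216}{5} \approx 43.2$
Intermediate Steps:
$Z{\left(T \right)} = 12$ ($Z{\left(T \right)} = 6 \cdot 2 = 12$)
$g = 0$
$b = 18$ ($b = 0 - -18 = 0 + 18 = 18$)
$\frac{b}{Y{\left(-3,5 \right)}} Z{\left(-6 \right)} = \frac{1}{5} \cdot 18 \cdot 12 = \frac{18}{5} \cdot 12 = \frac{216}{5}$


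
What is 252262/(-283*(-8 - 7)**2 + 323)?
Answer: -126131/31676 ≈ -3.9819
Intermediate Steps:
252262/(-283*(-8 - 7)**2 + 323) = 252262/(-283*(-15)**2 + 323) = 252262/(-283*225 + 323) = 252262/(-63675 + 323) = 252262/(-63352) = 252262*(-1/63352) = -126131/31676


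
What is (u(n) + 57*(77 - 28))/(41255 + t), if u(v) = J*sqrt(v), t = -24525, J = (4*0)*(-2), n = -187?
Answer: 399/2390 ≈ 0.16695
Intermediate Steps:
J = 0 (J = 0*(-2) = 0)
u(v) = 0 (u(v) = 0*sqrt(v) = 0)
(u(n) + 57*(77 - 28))/(41255 + t) = (0 + 57*(77 - 28))/(41255 - 24525) = (0 + 57*49)/16730 = (0 + 2793)*(1/16730) = 2793*(1/16730) = 399/2390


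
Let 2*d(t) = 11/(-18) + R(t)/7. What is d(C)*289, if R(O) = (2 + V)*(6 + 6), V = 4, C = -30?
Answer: 352291/252 ≈ 1398.0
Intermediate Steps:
R(O) = 72 (R(O) = (2 + 4)*(6 + 6) = 6*12 = 72)
d(t) = 1219/252 (d(t) = (11/(-18) + 72/7)/2 = (11*(-1/18) + 72*(⅐))/2 = (-11/18 + 72/7)/2 = (½)*(1219/126) = 1219/252)
d(C)*289 = (1219/252)*289 = 352291/252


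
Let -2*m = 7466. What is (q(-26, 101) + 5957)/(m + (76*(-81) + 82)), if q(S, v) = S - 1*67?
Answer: -5864/9807 ≈ -0.59794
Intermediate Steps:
m = -3733 (m = -½*7466 = -3733)
q(S, v) = -67 + S (q(S, v) = S - 67 = -67 + S)
(q(-26, 101) + 5957)/(m + (76*(-81) + 82)) = ((-67 - 26) + 5957)/(-3733 + (76*(-81) + 82)) = (-93 + 5957)/(-3733 + (-6156 + 82)) = 5864/(-3733 - 6074) = 5864/(-9807) = 5864*(-1/9807) = -5864/9807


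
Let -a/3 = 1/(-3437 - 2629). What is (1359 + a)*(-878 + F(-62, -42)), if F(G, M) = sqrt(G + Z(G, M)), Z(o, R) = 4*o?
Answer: -1206327661/1011 + 2747899*I*sqrt(310)/2022 ≈ -1.1932e+6 + 23928.0*I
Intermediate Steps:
a = 1/2022 (a = -3/(-3437 - 2629) = -3/(-6066) = -3*(-1/6066) = 1/2022 ≈ 0.00049456)
F(G, M) = sqrt(5)*sqrt(G) (F(G, M) = sqrt(G + 4*G) = sqrt(5*G) = sqrt(5)*sqrt(G))
(1359 + a)*(-878 + F(-62, -42)) = (1359 + 1/2022)*(-878 + sqrt(5)*sqrt(-62)) = 2747899*(-878 + sqrt(5)*(I*sqrt(62)))/2022 = 2747899*(-878 + I*sqrt(310))/2022 = -1206327661/1011 + 2747899*I*sqrt(310)/2022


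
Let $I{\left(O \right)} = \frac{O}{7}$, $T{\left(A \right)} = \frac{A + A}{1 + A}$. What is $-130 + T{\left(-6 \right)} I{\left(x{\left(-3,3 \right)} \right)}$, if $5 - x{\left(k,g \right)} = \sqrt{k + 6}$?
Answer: $- \frac{898}{7} - \frac{12 \sqrt{3}}{35} \approx -128.88$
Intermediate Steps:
$T{\left(A \right)} = \frac{2 A}{1 + A}$
$x{\left(k,g \right)} = 5 - \sqrt{6 + k}$ ($x{\left(k,g \right)} = 5 - \sqrt{k + 6} = 5 - \sqrt{6 + k}$)
$I{\left(O \right)} = \frac{O}{7}$ ($I{\left(O \right)} = O \frac{1}{7} = \frac{O}{7}$)
$-130 + T{\left(-6 \right)} I{\left(x{\left(-3,3 \right)} \right)} = -130 + 2 \left(-6\right) \frac{1}{1 - 6} \frac{5 - \sqrt{6 - 3}}{7} = -130 + 2 \left(-6\right) \frac{1}{-5} \frac{5 - \sqrt{3}}{7} = -130 + 2 \left(-6\right) \left(- \frac{1}{5}\right) \left(\frac{5}{7} - \frac{\sqrt{3}}{7}\right) = -130 + \frac{12 \left(\frac{5}{7} - \frac{\sqrt{3}}{7}\right)}{5} = -130 + \left(\frac{12}{7} - \frac{12 \sqrt{3}}{35}\right) = - \frac{898}{7} - \frac{12 \sqrt{3}}{35}$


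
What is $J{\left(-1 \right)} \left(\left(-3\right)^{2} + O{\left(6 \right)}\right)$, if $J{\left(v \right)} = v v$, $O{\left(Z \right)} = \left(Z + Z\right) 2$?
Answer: $33$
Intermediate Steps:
$O{\left(Z \right)} = 4 Z$ ($O{\left(Z \right)} = 2 Z 2 = 4 Z$)
$J{\left(v \right)} = v^{2}$
$J{\left(-1 \right)} \left(\left(-3\right)^{2} + O{\left(6 \right)}\right) = \left(-1\right)^{2} \left(\left(-3\right)^{2} + 4 \cdot 6\right) = 1 \left(9 + 24\right) = 1 \cdot 33 = 33$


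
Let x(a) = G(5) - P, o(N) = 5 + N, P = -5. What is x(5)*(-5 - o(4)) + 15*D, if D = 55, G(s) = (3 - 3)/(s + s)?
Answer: 755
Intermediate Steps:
G(s) = 0 (G(s) = 0/((2*s)) = 0*(1/(2*s)) = 0)
x(a) = 5 (x(a) = 0 - 1*(-5) = 0 + 5 = 5)
x(5)*(-5 - o(4)) + 15*D = 5*(-5 - (5 + 4)) + 15*55 = 5*(-5 - 1*9) + 825 = 5*(-5 - 9) + 825 = 5*(-14) + 825 = -70 + 825 = 755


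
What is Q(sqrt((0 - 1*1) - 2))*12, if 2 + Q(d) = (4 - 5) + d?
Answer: -36 + 12*I*sqrt(3) ≈ -36.0 + 20.785*I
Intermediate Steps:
Q(d) = -3 + d (Q(d) = -2 + ((4 - 5) + d) = -2 + (-1 + d) = -3 + d)
Q(sqrt((0 - 1*1) - 2))*12 = (-3 + sqrt((0 - 1*1) - 2))*12 = (-3 + sqrt((0 - 1) - 2))*12 = (-3 + sqrt(-1 - 2))*12 = (-3 + sqrt(-3))*12 = (-3 + I*sqrt(3))*12 = -36 + 12*I*sqrt(3)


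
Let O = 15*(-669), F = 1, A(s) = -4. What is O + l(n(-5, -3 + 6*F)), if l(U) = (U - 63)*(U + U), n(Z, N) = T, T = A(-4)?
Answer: -9499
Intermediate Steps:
T = -4
n(Z, N) = -4
l(U) = 2*U*(-63 + U) (l(U) = (-63 + U)*(2*U) = 2*U*(-63 + U))
O = -10035
O + l(n(-5, -3 + 6*F)) = -10035 + 2*(-4)*(-63 - 4) = -10035 + 2*(-4)*(-67) = -10035 + 536 = -9499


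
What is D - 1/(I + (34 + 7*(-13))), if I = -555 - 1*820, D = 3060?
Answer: 4381921/1432 ≈ 3060.0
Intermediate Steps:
I = -1375 (I = -555 - 820 = -1375)
D - 1/(I + (34 + 7*(-13))) = 3060 - 1/(-1375 + (34 + 7*(-13))) = 3060 - 1/(-1375 + (34 - 91)) = 3060 - 1/(-1375 - 57) = 3060 - 1/(-1432) = 3060 - 1*(-1/1432) = 3060 + 1/1432 = 4381921/1432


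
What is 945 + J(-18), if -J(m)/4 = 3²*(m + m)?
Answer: 2241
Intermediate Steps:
J(m) = -72*m (J(m) = -4*3²*(m + m) = -36*2*m = -72*m)
945 + J(-18) = 945 - 72*(-18) = 945 + 1296 = 2241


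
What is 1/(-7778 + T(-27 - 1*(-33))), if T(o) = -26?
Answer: -1/7804 ≈ -0.00012814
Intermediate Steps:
1/(-7778 + T(-27 - 1*(-33))) = 1/(-7778 - 26) = 1/(-7804) = -1/7804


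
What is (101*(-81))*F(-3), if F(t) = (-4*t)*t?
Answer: 294516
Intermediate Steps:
F(t) = -4*t²
(101*(-81))*F(-3) = (101*(-81))*(-4*(-3)²) = -(-32724)*9 = -8181*(-36) = 294516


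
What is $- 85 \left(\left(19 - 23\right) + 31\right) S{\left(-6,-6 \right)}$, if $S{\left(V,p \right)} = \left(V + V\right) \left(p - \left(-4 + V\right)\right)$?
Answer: $110160$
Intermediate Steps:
$S{\left(V,p \right)} = 2 V \left(4 + p - V\right)$
$- 85 \left(\left(19 - 23\right) + 31\right) S{\left(-6,-6 \right)} = - 85 \left(\left(19 - 23\right) + 31\right) 2 \left(-6\right) \left(4 - 6 - -6\right) = - 85 \left(-4 + 31\right) 2 \left(-6\right) \left(4 - 6 + 6\right) = \left(-85\right) 27 \cdot 2 \left(-6\right) 4 = \left(-2295\right) \left(-48\right) = 110160$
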